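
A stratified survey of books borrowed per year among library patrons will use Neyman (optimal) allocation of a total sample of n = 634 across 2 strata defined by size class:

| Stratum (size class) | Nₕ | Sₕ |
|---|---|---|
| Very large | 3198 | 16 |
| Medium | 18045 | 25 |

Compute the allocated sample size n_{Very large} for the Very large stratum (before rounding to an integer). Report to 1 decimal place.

Neyman allocation: nₕ = n·NₕSₕ / Σⱼ NⱼSⱼ.
Σ NⱼSⱼ = 3198·16 + 18045·25 = 502293.
n_{Very large} = 634·3198·16 / 502293 = 64.6.

64.6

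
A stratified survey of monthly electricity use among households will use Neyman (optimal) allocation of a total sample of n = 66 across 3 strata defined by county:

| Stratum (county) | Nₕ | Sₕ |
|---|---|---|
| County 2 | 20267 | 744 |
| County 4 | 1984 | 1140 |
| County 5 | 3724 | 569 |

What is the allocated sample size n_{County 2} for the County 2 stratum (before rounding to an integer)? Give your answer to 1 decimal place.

Neyman allocation: nₕ = n·NₕSₕ / Σⱼ NⱼSⱼ.
Σ NⱼSⱼ = 20267·744 + 1984·1140 + 3724·569 = 1.9459364 × 10^7.
n_{County 2} = 66·20267·744 / (1.9459364 × 10^7) = 51.1.

51.1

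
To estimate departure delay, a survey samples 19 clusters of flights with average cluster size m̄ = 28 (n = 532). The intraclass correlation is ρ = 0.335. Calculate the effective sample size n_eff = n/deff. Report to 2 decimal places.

deff = 1 + (28 − 1)·0.335 = 1 + 9.045 = 10.045.
n_eff = 532 / 10.045 = 52.96.

52.96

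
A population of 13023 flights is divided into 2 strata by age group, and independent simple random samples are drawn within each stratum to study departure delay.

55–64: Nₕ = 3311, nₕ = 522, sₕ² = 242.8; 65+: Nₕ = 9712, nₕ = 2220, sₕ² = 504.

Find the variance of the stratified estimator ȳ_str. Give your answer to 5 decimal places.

Var(ȳ_str) = Σₕ Wₕ²(1 − fₕ)sₕ²/nₕ with Wₕ = Nₕ/N, N = 13023.
55–64: Wₕ = 0.25424249; term = 0.25424249²·(1 − 0.15765630)·242.8/522 = 0.025325836.
65+: Wₕ = 0.74575751; term = 0.74575751²·(1 − 0.22858320)·504/2220 = 0.097400665.
Sum = 0.1227265.

0.12273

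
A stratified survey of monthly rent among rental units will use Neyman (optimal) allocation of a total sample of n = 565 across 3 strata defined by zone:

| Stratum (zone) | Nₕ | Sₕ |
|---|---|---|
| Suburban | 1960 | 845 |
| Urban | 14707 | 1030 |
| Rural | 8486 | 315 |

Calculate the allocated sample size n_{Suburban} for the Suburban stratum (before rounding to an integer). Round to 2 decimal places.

48.04

Neyman allocation: nₕ = n·NₕSₕ / Σⱼ NⱼSⱼ.
Σ NⱼSⱼ = 1960·845 + 14707·1030 + 8486·315 = 1.94775 × 10^7.
n_{Suburban} = 565·1960·845 / (1.94775 × 10^7) = 48.04.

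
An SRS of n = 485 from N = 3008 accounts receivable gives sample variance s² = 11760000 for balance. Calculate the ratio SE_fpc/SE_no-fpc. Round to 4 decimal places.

f = n/N = 485/3008 = 0.16123670.
SE_no-fpc = √(s²/n) = 155.71584; SE_fpc = √((1−f)s²/n) = 142.61083.
Ratio = √(1−f) = 0.91584021.

0.9158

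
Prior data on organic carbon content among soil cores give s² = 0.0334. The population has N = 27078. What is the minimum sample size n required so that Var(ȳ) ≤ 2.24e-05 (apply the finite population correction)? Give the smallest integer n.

1414

Without fpc, n₀ = s²/D = 0.0334/2.24e-05 = 1491.0714.
With fpc, (1 − n/N)·s²/n ≤ D requires n ≥ n₀/(1 + n₀/N) = 1491.0714/(1 + 1491.0714/27078) = 1413.2497.
Rounding up, n = 1414.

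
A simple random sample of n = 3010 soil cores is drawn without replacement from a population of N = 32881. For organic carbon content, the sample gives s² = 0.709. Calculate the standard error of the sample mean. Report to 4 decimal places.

0.0146

Under SRS without replacement, Var(ȳ) = (1 − f)·s²/n with f = n/N = 3010/32881 = 0.09154223.
Var(ȳ) = (1 − 0.09154223)·0.709/3010 = 0.90845777·2.3554817 × 10^-4 = 2.1398557 × 10^-4.
SE(ȳ) = √(2.1398557 × 10^-4) = 0.0146.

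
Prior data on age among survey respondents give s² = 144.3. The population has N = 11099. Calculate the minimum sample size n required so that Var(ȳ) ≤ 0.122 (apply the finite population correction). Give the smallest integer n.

1069

Without fpc, n₀ = s²/D = 144.3/0.122 = 1182.7869.
With fpc, (1 − n/N)·s²/n ≤ D requires n ≥ n₀/(1 + n₀/N) = 1182.7869/(1 + 1182.7869/11099) = 1068.8796.
Rounding up, n = 1069.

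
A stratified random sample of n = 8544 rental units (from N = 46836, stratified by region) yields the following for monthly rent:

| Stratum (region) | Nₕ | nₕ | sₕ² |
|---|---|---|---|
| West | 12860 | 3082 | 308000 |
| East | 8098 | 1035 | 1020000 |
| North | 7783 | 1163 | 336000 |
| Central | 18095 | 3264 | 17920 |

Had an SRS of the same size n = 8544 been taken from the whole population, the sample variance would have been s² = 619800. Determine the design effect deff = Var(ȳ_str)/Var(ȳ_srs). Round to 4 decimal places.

0.6556

Var(ȳ_str) = Σ Wₕ²(1−fₕ)sₕ²/nₕ with Wₕ = Nₕ/46836:
  West: (12860/46836)²·(1−3082/12860)·308000/3082 = 5.7286131
  East: (8098/46836)²·(1−1035/8098)·1020000/1035 = 25.6961
  North: (7783/46836)²·(1−1163/7783)·336000/1163 = 6.7858614
  Central: (18095/46836)²·(1−3264/18095)·17920/3264 = 0.67167206
  → Var(ȳ_str) = 38.882247.
Var(ȳ_srs) = (1 − 8544/46836)·619800/8544 = 59.308725.
deff = 38.882247 / 59.308725 = 0.6556.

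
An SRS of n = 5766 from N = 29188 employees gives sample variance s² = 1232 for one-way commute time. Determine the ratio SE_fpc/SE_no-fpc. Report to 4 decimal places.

f = n/N = 5766/29188 = 0.19754694.
SE_no-fpc = √(s²/n) = 0.46224054; SE_fpc = √((1−f)s²/n) = 0.4140739.
Ratio = √(1−f) = 0.89579745.

0.8958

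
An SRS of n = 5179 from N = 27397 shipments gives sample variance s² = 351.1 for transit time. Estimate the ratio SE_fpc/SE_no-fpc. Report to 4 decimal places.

f = n/N = 5179/27397 = 0.18903530.
SE_no-fpc = √(s²/n) = 0.26037091; SE_fpc = √((1−f)s²/n) = 0.23447332.
Ratio = √(1−f) = 0.90053579.

0.9005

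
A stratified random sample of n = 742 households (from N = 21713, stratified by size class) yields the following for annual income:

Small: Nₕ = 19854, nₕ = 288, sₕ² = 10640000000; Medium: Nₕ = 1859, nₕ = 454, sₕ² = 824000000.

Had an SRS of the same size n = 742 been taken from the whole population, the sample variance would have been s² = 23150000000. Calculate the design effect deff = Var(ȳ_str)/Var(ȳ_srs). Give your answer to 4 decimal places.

1.0105

Var(ȳ_str) = Σ Wₕ²(1−fₕ)sₕ²/nₕ with Wₕ = Nₕ/21713:
  Small: (19854/21713)²·(1−288/19854)·10640000000/288 = 3.0441044 × 10^7
  Medium: (1859/21713)²·(1−454/1859)·824000000/454 = 10055.123
  → Var(ȳ_str) = 3.0451099 × 10^7.
Var(ȳ_srs) = (1 − 742/21713)·23150000000/742 = 3.0133279 × 10^7.
deff = (3.0451099 × 10^7) / (3.0133279 × 10^7) = 1.0105.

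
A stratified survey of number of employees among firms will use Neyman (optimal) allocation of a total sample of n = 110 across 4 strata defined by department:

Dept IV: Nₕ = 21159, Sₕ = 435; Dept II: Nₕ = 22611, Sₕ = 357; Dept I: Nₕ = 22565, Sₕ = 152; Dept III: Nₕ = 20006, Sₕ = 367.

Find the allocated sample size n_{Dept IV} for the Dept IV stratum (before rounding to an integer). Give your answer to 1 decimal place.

Neyman allocation: nₕ = n·NₕSₕ / Σⱼ NⱼSⱼ.
Σ NⱼSⱼ = 21159·435 + 22611·357 + 22565·152 + 20006·367 = 2.8048374 × 10^7.
n_{Dept IV} = 110·21159·435 / (2.8048374 × 10^7) = 36.1.

36.1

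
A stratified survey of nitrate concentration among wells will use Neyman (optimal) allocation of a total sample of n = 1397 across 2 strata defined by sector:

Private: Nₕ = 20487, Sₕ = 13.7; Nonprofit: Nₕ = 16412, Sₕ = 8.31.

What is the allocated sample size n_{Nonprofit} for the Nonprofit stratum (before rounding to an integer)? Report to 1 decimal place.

456.8

Neyman allocation: nₕ = n·NₕSₕ / Σⱼ NⱼSⱼ.
Σ NⱼSⱼ = 20487·13.7 + 16412·8.31 = 417055.62.
n_{Nonprofit} = 1397·16412·8.31 / 417055.62 = 456.8.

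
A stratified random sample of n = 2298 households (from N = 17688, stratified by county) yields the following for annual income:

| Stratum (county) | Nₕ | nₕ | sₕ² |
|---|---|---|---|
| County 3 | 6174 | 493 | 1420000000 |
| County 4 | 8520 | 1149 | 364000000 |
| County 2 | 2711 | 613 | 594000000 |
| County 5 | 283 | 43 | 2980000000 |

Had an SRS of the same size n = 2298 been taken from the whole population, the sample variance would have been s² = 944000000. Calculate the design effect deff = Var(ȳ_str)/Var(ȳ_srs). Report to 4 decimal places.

Var(ȳ_str) = Σ Wₕ²(1−fₕ)sₕ²/nₕ with Wₕ = Nₕ/17688:
  County 3: (6174/17688)²·(1−493/6174)·1420000000/493 = 322905.45
  County 4: (8520/17688)²·(1−1149/8520)·364000000/1149 = 63590.158
  County 2: (2711/17688)²·(1−613/2711)·594000000/613 = 17615.846
  County 5: (283/17688)²·(1−43/283)·2980000000/43 = 15044.856
  → Var(ȳ_str) = 419156.31.
Var(ȳ_srs) = (1 − 2298/17688)·944000000/2298 = 357422.48.
deff = 419156.31 / 357422.48 = 1.1727.

1.1727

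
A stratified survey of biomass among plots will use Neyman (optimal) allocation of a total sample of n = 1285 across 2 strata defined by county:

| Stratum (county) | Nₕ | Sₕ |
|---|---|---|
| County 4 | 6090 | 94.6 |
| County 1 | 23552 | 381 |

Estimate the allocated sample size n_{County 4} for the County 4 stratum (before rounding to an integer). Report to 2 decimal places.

77.52

Neyman allocation: nₕ = n·NₕSₕ / Σⱼ NⱼSⱼ.
Σ NⱼSⱼ = 6090·94.6 + 23552·381 = 9.549426 × 10^6.
n_{County 4} = 1285·6090·94.6 / (9.549426 × 10^6) = 77.52.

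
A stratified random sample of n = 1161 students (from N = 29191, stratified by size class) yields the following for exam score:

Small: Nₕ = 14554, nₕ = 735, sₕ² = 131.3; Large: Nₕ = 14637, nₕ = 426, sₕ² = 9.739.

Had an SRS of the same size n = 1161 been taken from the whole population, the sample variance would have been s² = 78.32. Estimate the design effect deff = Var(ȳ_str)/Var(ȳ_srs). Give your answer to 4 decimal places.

Var(ȳ_str) = Σ Wₕ²(1−fₕ)sₕ²/nₕ with Wₕ = Nₕ/29191:
  Small: (14554/29191)²·(1−735/14554)·131.3/735 = 0.042163672
  Large: (14637/29191)²·(1−426/14637)·9.739/426 = 0.0055806339
  → Var(ȳ_str) = 0.047744306.
Var(ȳ_srs) = (1 − 1161/29191)·78.32/1161 = 0.064776068.
deff = 0.047744306 / 0.064776068 = 0.7371.

0.7371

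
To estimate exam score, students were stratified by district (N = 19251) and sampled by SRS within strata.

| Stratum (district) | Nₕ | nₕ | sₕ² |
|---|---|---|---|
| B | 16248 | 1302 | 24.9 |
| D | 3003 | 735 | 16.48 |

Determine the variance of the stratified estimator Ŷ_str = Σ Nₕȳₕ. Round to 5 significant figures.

4.7969 × 10^6

Var(Ŷ_str) = Σₕ Nₕ²(1 − fₕ)sₕ²/nₕ.
B: 16248²·(1 − 1302/16248)·24.9/1302 = 4.644225 × 10^6.
D: 3003²·(1 − 735/3003)·16.48/735 = 152710.27.
Sum = 4.7969353 × 10^6.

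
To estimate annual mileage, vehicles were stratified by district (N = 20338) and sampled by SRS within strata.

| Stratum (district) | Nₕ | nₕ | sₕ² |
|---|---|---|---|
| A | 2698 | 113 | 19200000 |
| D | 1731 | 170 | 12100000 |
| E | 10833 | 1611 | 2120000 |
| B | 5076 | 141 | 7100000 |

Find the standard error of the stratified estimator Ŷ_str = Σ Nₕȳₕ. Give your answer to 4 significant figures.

Var(Ŷ_str) = Σₕ Nₕ²(1 − fₕ)sₕ²/nₕ.
A: 2698²·(1 − 113/2698)·19200000/113 = 1.1850189 × 10^12.
D: 1731²·(1 − 170/1731)·12100000/170 = 1.923253 × 10^11.
E: 10833²·(1 − 1611/10833)·2120000/1611 = 1.3146622 × 10^11.
B: 5076²·(1 − 141/5076)·7100000/141 = 1.261386 × 10^12.
Sum = 2.7701964 × 10^12.
SE = √(2.7701964 × 10^12) = 1.664 × 10^6.

1.664 × 10^6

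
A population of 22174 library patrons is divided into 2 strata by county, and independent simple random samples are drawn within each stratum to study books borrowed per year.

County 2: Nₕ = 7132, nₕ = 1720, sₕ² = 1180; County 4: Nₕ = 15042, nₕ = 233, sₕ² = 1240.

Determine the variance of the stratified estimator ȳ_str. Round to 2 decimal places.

Var(ȳ_str) = Σₕ Wₕ²(1 − fₕ)sₕ²/nₕ with Wₕ = Nₕ/N, N = 22174.
County 2: Wₕ = 0.32163795; term = 0.32163795²·(1 − 0.24116657)·1180/1720 = 0.053856062.
County 4: Wₕ = 0.67836205; term = 0.67836205²·(1 − 0.01548996)·1240/233 = 2.4110654.
Sum = 2.4649215.

2.46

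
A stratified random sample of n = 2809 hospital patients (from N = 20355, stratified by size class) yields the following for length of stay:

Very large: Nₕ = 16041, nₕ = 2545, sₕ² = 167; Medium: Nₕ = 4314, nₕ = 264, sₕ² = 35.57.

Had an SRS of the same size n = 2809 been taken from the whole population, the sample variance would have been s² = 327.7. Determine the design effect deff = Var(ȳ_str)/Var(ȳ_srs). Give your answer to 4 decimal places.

Var(ȳ_str) = Σ Wₕ²(1−fₕ)sₕ²/nₕ with Wₕ = Nₕ/20355:
  Very large: (16041/20355)²·(1−2545/16041)·167/2545 = 0.034286486
  Medium: (4314/20355)²·(1−264/4314)·35.57/264 = 0.0056816292
  → Var(ȳ_str) = 0.039968115.
Var(ȳ_srs) = (1 − 2809/20355)·327.7/2809 = 0.10056149.
deff = 0.039968115 / 0.10056149 = 0.3974.

0.3974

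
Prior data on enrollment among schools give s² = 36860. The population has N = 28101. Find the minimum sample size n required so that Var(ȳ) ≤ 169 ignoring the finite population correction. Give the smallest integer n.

219

Without fpc, n₀ = s²/D = 36860/169 = 218.1065.
Rounding up, n = 219.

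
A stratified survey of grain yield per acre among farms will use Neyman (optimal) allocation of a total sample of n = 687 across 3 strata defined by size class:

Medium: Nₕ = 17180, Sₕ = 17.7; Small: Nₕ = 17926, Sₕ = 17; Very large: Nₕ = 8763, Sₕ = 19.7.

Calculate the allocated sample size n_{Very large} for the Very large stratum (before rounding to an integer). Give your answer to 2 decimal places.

151.76

Neyman allocation: nₕ = n·NₕSₕ / Σⱼ NⱼSⱼ.
Σ NⱼSⱼ = 17180·17.7 + 17926·17 + 8763·19.7 = 781459.1.
n_{Very large} = 687·8763·19.7 / 781459.1 = 151.76.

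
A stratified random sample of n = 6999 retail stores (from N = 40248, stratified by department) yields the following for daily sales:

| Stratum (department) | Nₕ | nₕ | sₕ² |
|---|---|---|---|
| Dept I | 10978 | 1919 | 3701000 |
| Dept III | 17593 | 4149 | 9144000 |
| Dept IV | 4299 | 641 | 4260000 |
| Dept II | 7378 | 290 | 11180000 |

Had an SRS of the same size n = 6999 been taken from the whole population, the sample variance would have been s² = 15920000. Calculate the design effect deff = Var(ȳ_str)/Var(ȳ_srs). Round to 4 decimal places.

0.9309

Var(ȳ_str) = Σ Wₕ²(1−fₕ)sₕ²/nₕ with Wₕ = Nₕ/40248:
  Dept I: (10978/40248)²·(1−1919/10978)·3701000/1919 = 118.40199
  Dept III: (17593/40248)²·(1−4149/17593)·9144000/4149 = 321.79003
  Dept IV: (4299/40248)²·(1−641/4299)·4260000/641 = 64.516991
  Dept II: (7378/40248)²·(1−290/7378)·11180000/290 = 1244.5649
  → Var(ȳ_str) = 1749.2739.
Var(ȳ_srs) = (1 − 6999/40248)·15920000/6999 = 1879.0631.
deff = 1749.2739 / 1879.0631 = 0.9309.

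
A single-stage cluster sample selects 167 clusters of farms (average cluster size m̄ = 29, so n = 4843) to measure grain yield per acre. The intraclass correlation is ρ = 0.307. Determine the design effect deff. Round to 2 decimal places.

9.60

deff = 1 + (29 − 1)·0.307 = 1 + 8.596 = 9.596.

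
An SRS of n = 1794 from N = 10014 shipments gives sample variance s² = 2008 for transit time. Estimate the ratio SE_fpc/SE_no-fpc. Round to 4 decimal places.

f = n/N = 1794/10014 = 0.17914919.
SE_no-fpc = √(s²/n) = 1.0579634; SE_fpc = √((1−f)s²/n) = 0.95852347.
Ratio = √(1−f) = 0.90600817.

0.9060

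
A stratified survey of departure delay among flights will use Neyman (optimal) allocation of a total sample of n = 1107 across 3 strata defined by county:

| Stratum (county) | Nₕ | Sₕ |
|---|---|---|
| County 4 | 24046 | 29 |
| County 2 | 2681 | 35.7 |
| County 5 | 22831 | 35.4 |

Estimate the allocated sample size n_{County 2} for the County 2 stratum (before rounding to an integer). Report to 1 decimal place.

66.2

Neyman allocation: nₕ = n·NₕSₕ / Σⱼ NⱼSⱼ.
Σ NⱼSⱼ = 24046·29 + 2681·35.7 + 22831·35.4 = 1.6012631 × 10^6.
n_{County 2} = 1107·2681·35.7 / (1.6012631 × 10^6) = 66.2.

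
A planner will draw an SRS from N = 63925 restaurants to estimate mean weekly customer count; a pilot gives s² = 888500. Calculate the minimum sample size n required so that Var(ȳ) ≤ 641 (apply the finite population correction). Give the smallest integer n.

1357

Without fpc, n₀ = s²/D = 888500/641 = 1386.1154.
With fpc, (1 − n/N)·s²/n ≤ D requires n ≥ n₀/(1 + n₀/N) = 1386.1154/(1 + 1386.1154/63925) = 1356.6975.
Rounding up, n = 1357.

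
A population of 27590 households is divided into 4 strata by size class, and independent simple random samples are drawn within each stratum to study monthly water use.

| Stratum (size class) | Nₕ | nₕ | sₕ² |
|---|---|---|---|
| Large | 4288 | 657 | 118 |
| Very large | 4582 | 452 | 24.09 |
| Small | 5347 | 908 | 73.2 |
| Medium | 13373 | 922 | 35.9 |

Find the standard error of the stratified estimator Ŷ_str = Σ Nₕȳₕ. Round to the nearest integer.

3493

Var(Ŷ_str) = Σₕ Nₕ²(1 − fₕ)sₕ²/nₕ.
Large: 4288²·(1 − 657/4288)·118/657 = 2.7963895 × 10^6.
Very large: 4582²·(1 − 452/4582)·24.09/452 = 1.0085641 × 10^6.
Small: 5347²·(1 − 908/5347)·73.2/908 = 1.9134652 × 10^6.
Medium: 13373²·(1 − 922/13373)·35.9/922 = 6.4833073 × 10^6.
Sum = 1.2201726 × 10^7.
SE = √(1.2201726 × 10^7) = 3493.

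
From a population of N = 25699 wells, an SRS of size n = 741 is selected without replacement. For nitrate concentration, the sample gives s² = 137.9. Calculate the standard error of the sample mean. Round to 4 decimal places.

0.4251

Under SRS without replacement, Var(ȳ) = (1 − f)·s²/n with f = n/N = 741/25699 = 0.02883381.
Var(ȳ) = (1 − 0.02883381)·137.9/741 = 0.97116619·0.18609987 = 0.1807339.
SE(ȳ) = √(0.1807339) = 0.4251.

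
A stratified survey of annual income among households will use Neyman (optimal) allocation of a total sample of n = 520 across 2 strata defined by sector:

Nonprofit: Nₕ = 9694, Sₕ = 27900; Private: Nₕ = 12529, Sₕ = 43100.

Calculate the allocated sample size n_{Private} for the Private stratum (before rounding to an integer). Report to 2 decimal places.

346.47

Neyman allocation: nₕ = n·NₕSₕ / Σⱼ NⱼSⱼ.
Σ NⱼSⱼ = 9694·27900 + 12529·43100 = 8.104625 × 10^8.
n_{Private} = 520·12529·43100 / (8.104625 × 10^8) = 346.47.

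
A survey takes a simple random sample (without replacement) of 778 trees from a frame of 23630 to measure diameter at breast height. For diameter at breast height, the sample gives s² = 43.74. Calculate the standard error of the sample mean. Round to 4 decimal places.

0.2332

Under SRS without replacement, Var(ȳ) = (1 − f)·s²/n with f = n/N = 778/23630 = 0.03292425.
Var(ȳ) = (1 − 0.03292425)·43.74/778 = 0.96707575·0.05622108 = 0.054370043.
SE(ȳ) = √(0.054370043) = 0.2332.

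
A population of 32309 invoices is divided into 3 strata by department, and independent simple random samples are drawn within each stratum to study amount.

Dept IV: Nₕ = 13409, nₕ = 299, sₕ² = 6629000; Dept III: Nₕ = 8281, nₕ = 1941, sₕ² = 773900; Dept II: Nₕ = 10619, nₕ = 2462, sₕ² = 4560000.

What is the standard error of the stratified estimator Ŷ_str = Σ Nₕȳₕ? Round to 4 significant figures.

Var(Ŷ_str) = Σₕ Nₕ²(1 − fₕ)sₕ²/nₕ.
Dept IV: 13409²·(1 − 299/13409)·6629000/299 = 3.8974084 × 10^12.
Dept III: 8281²·(1 − 1941/8281)·773900/1941 = 2.0932994 × 10^10.
Dept II: 10619²·(1 − 2462/10619)·4560000/2462 = 1.6043196 × 10^11.
Sum = 4.0787734 × 10^12.
SE = √(4.0787734 × 10^12) = 2.020 × 10^6.

2.020 × 10^6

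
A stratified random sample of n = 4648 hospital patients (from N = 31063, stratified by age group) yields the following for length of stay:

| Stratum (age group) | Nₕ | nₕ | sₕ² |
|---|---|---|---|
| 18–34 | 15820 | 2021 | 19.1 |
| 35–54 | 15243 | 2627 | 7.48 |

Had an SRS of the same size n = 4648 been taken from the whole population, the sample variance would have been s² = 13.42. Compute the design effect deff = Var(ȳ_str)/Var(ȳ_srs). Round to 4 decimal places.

1.1020

Var(ȳ_str) = Σ Wₕ²(1−fₕ)sₕ²/nₕ with Wₕ = Nₕ/31063:
  18–34: (15820/31063)²·(1−2021/15820)·19.1/2021 = 0.0021381312
  35–54: (15243/31063)²·(1−2627/15243)·7.48/2627 = 5.6747517 × 10^-4
  → Var(ȳ_str) = 0.0027056064.
Var(ȳ_srs) = (1 − 4648/31063)·13.42/4648 = 0.0024552381.
deff = 0.0027056064 / 0.0024552381 = 1.1020.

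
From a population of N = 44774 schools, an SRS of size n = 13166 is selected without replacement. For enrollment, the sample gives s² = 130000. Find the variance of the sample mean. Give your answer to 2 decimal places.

6.97

Under SRS without replacement, Var(ȳ) = (1 − f)·s²/n with f = n/N = 13166/44774 = 0.29405459.
Var(ȳ) = (1 − 0.29405459)·130000/13166 = 0.70594541·9.8739177 = 6.9704469.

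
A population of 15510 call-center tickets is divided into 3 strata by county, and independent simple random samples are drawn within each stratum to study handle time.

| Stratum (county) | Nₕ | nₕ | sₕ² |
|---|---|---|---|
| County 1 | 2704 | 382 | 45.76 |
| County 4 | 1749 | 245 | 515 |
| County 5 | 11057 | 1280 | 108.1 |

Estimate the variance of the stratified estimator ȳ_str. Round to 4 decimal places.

Var(ȳ_str) = Σₕ Wₕ²(1 − fₕ)sₕ²/nₕ with Wₕ = Nₕ/N, N = 15510.
County 1: Wₕ = 0.17433914; term = 0.17433914²·(1 − 0.14127219)·45.76/382 = 0.0031265686.
County 4: Wₕ = 0.11276596; term = 0.11276596²·(1 − 0.14008005)·515/245 = 0.022985566.
County 5: Wₕ = 0.71289491; term = 0.71289491²·(1 − 0.11576377)·108.1/1280 = 0.037952034.
Sum = 0.064064169.

0.0641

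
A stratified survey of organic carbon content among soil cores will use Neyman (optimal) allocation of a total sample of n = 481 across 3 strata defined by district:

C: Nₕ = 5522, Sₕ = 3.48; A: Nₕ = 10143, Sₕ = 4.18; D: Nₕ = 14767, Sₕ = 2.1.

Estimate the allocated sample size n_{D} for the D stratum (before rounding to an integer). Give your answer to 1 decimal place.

Neyman allocation: nₕ = n·NₕSₕ / Σⱼ NⱼSⱼ.
Σ NⱼSⱼ = 5522·3.48 + 10143·4.18 + 14767·2.1 = 92625.
n_{D} = 481·14767·2.1 / 92625 = 161.0.

161.0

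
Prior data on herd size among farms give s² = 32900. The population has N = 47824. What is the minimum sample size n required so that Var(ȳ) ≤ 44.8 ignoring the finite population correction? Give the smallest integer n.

735

Without fpc, n₀ = s²/D = 32900/44.8 = 734.3750.
Rounding up, n = 735.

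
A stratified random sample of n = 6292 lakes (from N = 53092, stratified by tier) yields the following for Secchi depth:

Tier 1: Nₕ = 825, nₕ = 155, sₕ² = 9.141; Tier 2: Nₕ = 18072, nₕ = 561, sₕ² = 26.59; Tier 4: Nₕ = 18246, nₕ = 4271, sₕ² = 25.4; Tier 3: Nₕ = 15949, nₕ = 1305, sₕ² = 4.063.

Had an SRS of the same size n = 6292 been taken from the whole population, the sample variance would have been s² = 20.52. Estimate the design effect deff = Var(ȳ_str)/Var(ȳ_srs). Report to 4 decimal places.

2.1319

Var(ȳ_str) = Σ Wₕ²(1−fₕ)sₕ²/nₕ with Wₕ = Nₕ/53092:
  Tier 1: (825/53092)²·(1−155/825)·9.141/155 = 1.1564653 × 10^-5
  Tier 2: (18072/53092)²·(1−561/18072)·26.59/561 = 0.0053212599
  Tier 4: (18246/53092)²·(1−4271/18246)·25.4/4271 = 5.3797917 × 10^-4
  Tier 3: (15949/53092)²·(1−1305/15949)·4.063/1305 = 2.5797126 × 10^-4
  → Var(ȳ_str) = 0.006128775.
Var(ȳ_srs) = (1 − 6292/53092)·20.52/6292 = 0.0028747853.
deff = 0.006128775 / 0.0028747853 = 2.1319.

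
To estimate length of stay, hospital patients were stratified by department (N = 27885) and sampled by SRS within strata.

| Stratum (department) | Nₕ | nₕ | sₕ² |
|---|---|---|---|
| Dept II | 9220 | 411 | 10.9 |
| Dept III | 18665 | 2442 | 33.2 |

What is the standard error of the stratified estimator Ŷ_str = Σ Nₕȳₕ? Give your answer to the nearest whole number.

Var(Ŷ_str) = Σₕ Nₕ²(1 − fₕ)sₕ²/nₕ.
Dept II: 9220²·(1 − 411/9220)·10.9/411 = 2.1539827 × 10^6.
Dept III: 18665²·(1 − 2442/18665)·33.2/2442 = 4.1167224 × 10^6.
Sum = 6.2707051 × 10^6.
SE = √(6.2707051 × 10^6) = 2504.

2504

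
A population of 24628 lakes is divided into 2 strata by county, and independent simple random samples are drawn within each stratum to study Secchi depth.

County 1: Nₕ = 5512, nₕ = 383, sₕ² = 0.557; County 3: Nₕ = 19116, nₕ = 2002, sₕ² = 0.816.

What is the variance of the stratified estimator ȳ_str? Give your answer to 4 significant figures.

2.876 × 10^-4

Var(ȳ_str) = Σₕ Wₕ²(1 − fₕ)sₕ²/nₕ with Wₕ = Nₕ/N, N = 24628.
County 1: Wₕ = 0.22381030; term = 0.22381030²·(1 − 0.06948476)·0.557/383 = 6.7786005 × 10^-5.
County 3: Wₕ = 0.77618970; term = 0.77618970²·(1 − 0.10472902)·0.816/2002 = 2.1984487 × 10^-4.
Sum = 2.8763088 × 10^-4.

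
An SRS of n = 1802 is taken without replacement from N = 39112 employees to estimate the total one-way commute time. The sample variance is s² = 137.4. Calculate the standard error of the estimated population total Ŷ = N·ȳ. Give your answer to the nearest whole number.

10548

Var(Ŷ) = N²·Var(ȳ) = N²·(1 − n/N)·s²/n.
f = 1802/39112 = 0.04607282; Var(ȳ) = 0.95392718·137.4/1802 = 0.072735624.
Var(Ŷ) = 39112² · 0.072735624 = 1.1126721 × 10^8.
SE(Ŷ) = √(1.1126721 × 10^8) = 10548.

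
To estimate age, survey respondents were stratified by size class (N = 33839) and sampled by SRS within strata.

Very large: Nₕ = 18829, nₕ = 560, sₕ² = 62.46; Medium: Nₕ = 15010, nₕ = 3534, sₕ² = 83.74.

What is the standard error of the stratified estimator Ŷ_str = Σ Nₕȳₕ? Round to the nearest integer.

6515

Var(Ŷ_str) = Σₕ Nₕ²(1 − fₕ)sₕ²/nₕ.
Very large: 18829²·(1 − 560/18829)·62.46/560 = 3.8366836 × 10^7.
Medium: 15010²·(1 − 3534/15010)·83.74/3534 = 4.0816677 × 10^6.
Sum = 4.2448504 × 10^7.
SE = √(4.2448504 × 10^7) = 6515.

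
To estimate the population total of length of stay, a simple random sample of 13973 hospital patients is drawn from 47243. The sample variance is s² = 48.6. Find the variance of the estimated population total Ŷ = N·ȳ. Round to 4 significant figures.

Var(Ŷ) = N²·Var(ȳ) = N²·(1 − n/N)·s²/n.
f = 13973/47243 = 0.29576869; Var(ȳ) = 0.70423131·48.6/13973 = 0.0024494126.
Var(Ŷ) = 47243² · 0.0024494126 = 5.4668466 × 10^6.

5.467 × 10^6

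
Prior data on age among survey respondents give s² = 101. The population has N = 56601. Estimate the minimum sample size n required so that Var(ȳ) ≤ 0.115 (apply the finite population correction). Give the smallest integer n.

865

Without fpc, n₀ = s²/D = 101/0.115 = 878.2609.
With fpc, (1 − n/N)·s²/n ≤ D requires n ≥ n₀/(1 + n₀/N) = 878.2609/(1 + 878.2609/56601) = 864.8414.
Rounding up, n = 865.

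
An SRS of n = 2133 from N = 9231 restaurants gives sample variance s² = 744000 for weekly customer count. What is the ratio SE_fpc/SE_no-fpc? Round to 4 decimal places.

0.8769

f = n/N = 2133/9231 = 0.23106922.
SE_no-fpc = √(s²/n) = 18.676309; SE_fpc = √((1−f)s²/n) = 16.377012.
Ratio = √(1−f) = 0.87688698.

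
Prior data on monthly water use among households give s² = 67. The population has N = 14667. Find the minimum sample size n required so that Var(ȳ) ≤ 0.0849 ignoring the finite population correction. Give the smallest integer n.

Without fpc, n₀ = s²/D = 67/0.0849 = 789.1637.
Rounding up, n = 790.

790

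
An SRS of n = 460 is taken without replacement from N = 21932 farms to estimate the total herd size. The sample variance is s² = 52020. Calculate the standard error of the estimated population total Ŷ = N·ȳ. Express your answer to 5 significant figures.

Var(Ŷ) = N²·Var(ȳ) = N²·(1 − n/N)·s²/n.
f = 460/21932 = 0.02097392; Var(ȳ) = 0.97902608·52020/460 = 110.71508.
Var(Ŷ) = 21932² · 110.71508 = 5.3255351 × 10^10.
SE(Ŷ) = √(5.3255351 × 10^10) = 230770.

230770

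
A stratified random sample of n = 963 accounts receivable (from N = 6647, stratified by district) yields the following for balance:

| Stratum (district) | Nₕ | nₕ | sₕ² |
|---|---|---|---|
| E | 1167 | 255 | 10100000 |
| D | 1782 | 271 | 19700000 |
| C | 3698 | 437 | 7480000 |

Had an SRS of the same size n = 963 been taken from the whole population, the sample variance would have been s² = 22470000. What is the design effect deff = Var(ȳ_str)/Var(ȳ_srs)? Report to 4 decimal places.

Var(ȳ_str) = Σ Wₕ²(1−fₕ)sₕ²/nₕ with Wₕ = Nₕ/6647:
  E: (1167/6647)²·(1−255/1167)·10100000/255 = 954.10359
  D: (1782/6647)²·(1−271/1782)·19700000/271 = 4430.143
  C: (3698/6647)²·(1−437/3698)·7480000/437 = 4671.8244
  → Var(ȳ_str) = 10056.071.
Var(ȳ_srs) = (1 − 963/6647)·22470000/963 = 19952.861.
deff = 10056.071 / 19952.861 = 0.5040.

0.5040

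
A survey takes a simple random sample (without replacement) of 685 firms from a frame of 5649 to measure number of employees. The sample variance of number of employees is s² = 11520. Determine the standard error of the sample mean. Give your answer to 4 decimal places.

Under SRS without replacement, Var(ȳ) = (1 − f)·s²/n with f = n/N = 685/5649 = 0.12126040.
Var(ȳ) = (1 − 0.12126040)·11520/685 = 0.87873960·16.817518 = 14.778219.
SE(ȳ) = √(14.778219) = 3.8442.

3.8442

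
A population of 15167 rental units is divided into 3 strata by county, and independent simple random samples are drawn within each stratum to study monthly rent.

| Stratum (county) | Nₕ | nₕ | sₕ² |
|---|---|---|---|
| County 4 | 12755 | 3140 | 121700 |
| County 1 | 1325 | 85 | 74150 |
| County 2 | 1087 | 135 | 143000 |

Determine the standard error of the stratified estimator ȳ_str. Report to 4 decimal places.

Var(ȳ_str) = Σₕ Wₕ²(1 − fₕ)sₕ²/nₕ with Wₕ = Nₕ/N, N = 15167.
County 4: Wₕ = 0.84097053; term = 0.84097053²·(1 − 0.24617797)·121700/3140 = 20.662902.
County 1: Wₕ = 0.08736072; term = 0.08736072²·(1 − 0.06415094)·74150/85 = 6.2306079.
County 2: Wₕ = 0.07166875; term = 0.07166875²·(1 − 0.12419503)·143000/135 = 4.7650711.
Sum = 31.658581.
SE = √(31.658581) = 5.6266.

5.6266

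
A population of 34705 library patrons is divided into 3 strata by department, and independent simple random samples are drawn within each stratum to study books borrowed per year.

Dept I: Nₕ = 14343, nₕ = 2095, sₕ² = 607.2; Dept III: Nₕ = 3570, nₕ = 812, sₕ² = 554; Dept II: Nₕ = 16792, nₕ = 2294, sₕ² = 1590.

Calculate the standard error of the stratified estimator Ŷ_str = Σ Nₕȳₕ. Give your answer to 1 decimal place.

Var(Ŷ_str) = Σₕ Nₕ²(1 − fₕ)sₕ²/nₕ.
Dept I: 14343²·(1 − 2095/14343)·607.2/2095 = 5.091584 × 10^7.
Dept III: 3570²·(1 − 812/3570)·554/812 = 6.7176321 × 10^6.
Dept II: 16792²·(1 − 2294/16792)·1590/2294 = 1.6873852 × 10^8.
Sum = 2.2637199 × 10^8.
SE = √(2.2637199 × 10^8) = 15045.7.

15045.7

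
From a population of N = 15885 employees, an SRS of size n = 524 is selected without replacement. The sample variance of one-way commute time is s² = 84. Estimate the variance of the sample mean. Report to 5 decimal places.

0.15502

Under SRS without replacement, Var(ȳ) = (1 − f)·s²/n with f = n/N = 524/15885 = 0.03298709.
Var(ȳ) = (1 − 0.03298709)·84/524 = 0.96701291·0.16030534 = 0.15501734.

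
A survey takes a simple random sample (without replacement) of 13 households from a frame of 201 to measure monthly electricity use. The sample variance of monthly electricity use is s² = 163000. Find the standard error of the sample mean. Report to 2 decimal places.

108.29

Under SRS without replacement, Var(ȳ) = (1 − f)·s²/n with f = n/N = 13/201 = 0.06467662.
Var(ȳ) = (1 − 0.06467662)·163000/13 = 0.93532338·12538.462 = 11727.516.
SE(ȳ) = √(11727.516) = 108.29.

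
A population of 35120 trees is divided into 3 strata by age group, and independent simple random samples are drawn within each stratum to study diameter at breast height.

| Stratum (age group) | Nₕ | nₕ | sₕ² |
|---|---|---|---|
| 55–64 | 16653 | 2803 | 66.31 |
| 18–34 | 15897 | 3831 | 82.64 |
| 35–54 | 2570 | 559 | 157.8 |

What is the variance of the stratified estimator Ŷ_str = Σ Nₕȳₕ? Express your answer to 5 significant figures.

Var(Ŷ_str) = Σₕ Nₕ²(1 − fₕ)sₕ²/nₕ.
55–64: 16653²·(1 − 2803/16653)·66.31/2803 = 5.4562993 × 10^6.
18–34: 15897²·(1 − 3831/15897)·82.64/3831 = 4.1376776 × 10^6.
35–54: 2570²·(1 − 559/2570)·157.8/559 = 1.4589499 × 10^6.
Sum = 1.1052927 × 10^7.

1.1053 × 10^7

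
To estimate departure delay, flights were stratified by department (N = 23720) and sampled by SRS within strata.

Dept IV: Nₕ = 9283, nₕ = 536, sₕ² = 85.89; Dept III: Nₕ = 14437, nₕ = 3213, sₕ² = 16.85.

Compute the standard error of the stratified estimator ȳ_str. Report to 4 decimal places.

0.1570

Var(ȳ_str) = Σₕ Wₕ²(1 − fₕ)sₕ²/nₕ with Wₕ = Nₕ/N, N = 23720.
Dept IV: Wₕ = 0.39135750; term = 0.39135750²·(1 − 0.05773995)·85.89/536 = 0.023125755.
Dept III: Wₕ = 0.60864250; term = 0.60864250²·(1 − 0.22255316)·16.85/3213 = 0.0015103737.
Sum = 0.024636129.
SE = √(0.024636129) = 0.1570.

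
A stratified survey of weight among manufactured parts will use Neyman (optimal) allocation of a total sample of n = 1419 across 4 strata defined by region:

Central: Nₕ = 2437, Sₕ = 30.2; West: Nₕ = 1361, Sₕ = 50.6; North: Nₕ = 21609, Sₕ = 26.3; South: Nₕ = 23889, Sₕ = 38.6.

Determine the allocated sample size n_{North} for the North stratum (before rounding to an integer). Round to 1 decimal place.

Neyman allocation: nₕ = n·NₕSₕ / Σⱼ NⱼSⱼ.
Σ NⱼSⱼ = 2437·30.2 + 1361·50.6 + 21609·26.3 + 23889·38.6 = 1.6328961 × 10^6.
n_{North} = 1419·21609·26.3 / (1.6328961 × 10^6) = 493.9.

493.9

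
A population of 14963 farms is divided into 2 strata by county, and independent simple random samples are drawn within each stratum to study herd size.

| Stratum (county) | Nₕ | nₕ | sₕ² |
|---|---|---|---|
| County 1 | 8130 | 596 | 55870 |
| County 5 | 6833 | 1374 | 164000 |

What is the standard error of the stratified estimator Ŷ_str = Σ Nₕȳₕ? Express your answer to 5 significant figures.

Var(Ŷ_str) = Σₕ Nₕ²(1 − fₕ)sₕ²/nₕ.
County 1: 8130²·(1 − 596/8130)·55870/596 = 5.7418068 × 10^9.
County 5: 6833²·(1 − 1374/6833)·164000/1374 = 4.4522714 × 10^9.
Sum = 1.0194078 × 10^10.
SE = √(1.0194078 × 10^10) = 100970.

100970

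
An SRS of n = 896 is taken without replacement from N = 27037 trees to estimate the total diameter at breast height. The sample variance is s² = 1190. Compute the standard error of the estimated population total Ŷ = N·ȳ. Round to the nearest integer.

Var(Ŷ) = N²·Var(ȳ) = N²·(1 − n/N)·s²/n.
f = 896/27037 = 0.03313977; Var(ȳ) = 0.96686023·1190/896 = 1.2841112.
Var(Ŷ) = 27037² · 1.2841112 = 9.3868448 × 10^8.
SE(Ŷ) = √(9.3868448 × 10^8) = 30638.

30638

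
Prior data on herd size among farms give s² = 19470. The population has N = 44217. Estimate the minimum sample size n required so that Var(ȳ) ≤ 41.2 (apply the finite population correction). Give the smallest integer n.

468

Without fpc, n₀ = s²/D = 19470/41.2 = 472.5728.
With fpc, (1 − n/N)·s²/n ≤ D requires n ≥ n₀/(1 + n₀/N) = 472.5728/(1 + 472.5728/44217) = 467.5755.
Rounding up, n = 468.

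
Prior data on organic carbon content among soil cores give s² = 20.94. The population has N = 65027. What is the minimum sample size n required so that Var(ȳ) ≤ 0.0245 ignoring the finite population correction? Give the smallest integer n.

Without fpc, n₀ = s²/D = 20.94/0.0245 = 854.6939.
Rounding up, n = 855.

855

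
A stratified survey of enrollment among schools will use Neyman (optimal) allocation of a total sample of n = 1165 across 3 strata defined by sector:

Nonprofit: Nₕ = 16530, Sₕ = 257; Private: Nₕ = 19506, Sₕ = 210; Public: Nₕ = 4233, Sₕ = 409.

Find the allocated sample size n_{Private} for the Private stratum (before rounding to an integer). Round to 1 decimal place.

Neyman allocation: nₕ = n·NₕSₕ / Σⱼ NⱼSⱼ.
Σ NⱼSⱼ = 16530·257 + 19506·210 + 4233·409 = 1.0075767 × 10^7.
n_{Private} = 1165·19506·210 / (1.0075767 × 10^7) = 473.6.

473.6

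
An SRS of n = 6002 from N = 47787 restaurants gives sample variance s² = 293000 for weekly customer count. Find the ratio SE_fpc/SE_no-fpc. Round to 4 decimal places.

0.9351

f = n/N = 6002/47787 = 0.12559901.
SE_no-fpc = √(s²/n) = 6.9869207; SE_fpc = √((1−f)s²/n) = 6.5334284.
Ratio = √(1−f) = 0.93509411.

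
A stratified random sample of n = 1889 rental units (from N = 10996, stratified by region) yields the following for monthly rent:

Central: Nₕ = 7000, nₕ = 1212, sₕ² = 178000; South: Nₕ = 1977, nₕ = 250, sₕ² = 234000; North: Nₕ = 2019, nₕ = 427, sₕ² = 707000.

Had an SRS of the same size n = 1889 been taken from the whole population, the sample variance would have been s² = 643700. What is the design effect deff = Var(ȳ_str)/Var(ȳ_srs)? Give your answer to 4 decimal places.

Var(ȳ_str) = Σ Wₕ²(1−fₕ)sₕ²/nₕ with Wₕ = Nₕ/10996:
  Central: (7000/10996)²·(1−1212/7000)·178000/1212 = 49.212393
  South: (1977/10996)²·(1−250/1977)·234000/250 = 26.430501
  North: (2019/10996)²·(1−427/2019)·707000/427 = 44.015076
  → Var(ȳ_str) = 119.65797.
Var(ȳ_srs) = (1 − 1889/10996)·643700/1889 = 282.22284.
deff = 119.65797 / 282.22284 = 0.4240.

0.4240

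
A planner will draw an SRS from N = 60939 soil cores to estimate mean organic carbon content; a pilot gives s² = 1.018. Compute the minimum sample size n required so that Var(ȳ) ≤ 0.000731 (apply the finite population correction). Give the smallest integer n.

Without fpc, n₀ = s²/D = 1.018/0.000731 = 1392.6129.
With fpc, (1 − n/N)·s²/n ≤ D requires n ≥ n₀/(1 + n₀/N) = 1392.6129/(1 + 1392.6129/60939) = 1361.4991.
Rounding up, n = 1362.

1362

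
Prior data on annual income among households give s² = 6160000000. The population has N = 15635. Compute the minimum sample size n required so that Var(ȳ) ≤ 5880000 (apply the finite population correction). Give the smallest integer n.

Without fpc, n₀ = s²/D = 6160000000/5880000 = 1047.6190.
With fpc, (1 − n/N)·s²/n ≤ D requires n ≥ n₀/(1 + n₀/N) = 1047.6190/(1 + 1047.6190/15635) = 981.8316.
Rounding up, n = 982.

982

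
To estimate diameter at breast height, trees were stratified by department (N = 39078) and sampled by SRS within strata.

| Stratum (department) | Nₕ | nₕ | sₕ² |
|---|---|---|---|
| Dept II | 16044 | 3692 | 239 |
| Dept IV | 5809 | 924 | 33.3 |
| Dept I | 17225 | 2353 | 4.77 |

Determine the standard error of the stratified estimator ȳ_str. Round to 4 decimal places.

0.0970

Var(ȳ_str) = Σₕ Wₕ²(1 − fₕ)sₕ²/nₕ with Wₕ = Nₕ/N, N = 39078.
Dept II: Wₕ = 0.41056349; term = 0.41056349²·(1 − 0.23011718)·239/3692 = 0.0084008163.
Dept IV: Wₕ = 0.14865142; term = 0.14865142²·(1 − 0.15906352)·33.3/924 = 6.6968959 × 10^-4.
Dept I: Wₕ = 0.44078510; term = 0.44078510²·(1 − 0.13660377)·4.77/2353 = 3.400638 × 10^-4.
Sum = 0.0094105697.
SE = √(0.0094105697) = 0.0970.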